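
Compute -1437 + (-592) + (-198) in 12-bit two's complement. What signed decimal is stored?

1869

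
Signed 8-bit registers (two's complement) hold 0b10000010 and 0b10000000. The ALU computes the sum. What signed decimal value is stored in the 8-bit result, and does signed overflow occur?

0b10000010 → 10000010 = -126 (signed)
0b10000000 → 10000000 = -128 (signed)
  10000010
+ 10000000
= 00000010  (discard carry-out 1)
Result 00000010: MSB = 0 → value 2.
Both addends are negative but the stored result is non-negative: signed overflow. The true value -126 + (-128) = -254 lies outside [-128, 127].

2; overflow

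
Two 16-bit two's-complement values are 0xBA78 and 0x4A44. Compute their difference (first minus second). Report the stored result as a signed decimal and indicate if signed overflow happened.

0xBA78 = 1011101001111000 = -17800 (signed)
0x4A44 = 0100101001000100 = 19012 (signed)
Subtract via negate-and-add: invert 0100101001000100 + 1 = 1011010110111100 (i.e. -19012).
  1011101001111000
+ 1011010110111100
= 0111000000110100  (discard carry-out 1)
Result 0111000000110100: MSB = 0 → value 28724.
Both addends (after negating the subtrahend) are negative but the stored result is non-negative: signed overflow. The true value -17800 − 19012 = -36812 lies outside [-32768, 32767].

28724; overflow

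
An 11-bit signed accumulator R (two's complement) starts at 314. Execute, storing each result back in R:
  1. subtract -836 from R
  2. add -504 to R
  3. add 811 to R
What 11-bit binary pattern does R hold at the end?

Start: R = 314 = 00100111010.
R = 314 − (-836) = 1150; wraps to -898 = 10001111110
R = -898 + (-504) = -1402; wraps to 646 = 01010000110
R = 646 + 811 = 1457; wraps to -591 = 10110110001

10110110001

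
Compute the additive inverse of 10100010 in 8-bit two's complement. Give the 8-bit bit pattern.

01011110

Invert: 01011101. Add 1: 01011110.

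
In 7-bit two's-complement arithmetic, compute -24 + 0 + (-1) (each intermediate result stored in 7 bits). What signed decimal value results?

-25

-24 + 0 = -24 (1101000)
-24 + (-1) = -25 (1100111)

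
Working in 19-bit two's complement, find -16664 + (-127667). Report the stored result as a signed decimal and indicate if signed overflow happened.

-16664 → 1111011111011101000
-127667 → 1100000110101001101
  1111011111011101000
+ 1100000110101001101
= 1011100110000110101  (discard carry-out 1)
Result 1011100110000110101: MSB = 1 → 379957 − 524288 = -144331.
Both addends are negative and so is the stored result: no signed overflow.

-144331; no overflow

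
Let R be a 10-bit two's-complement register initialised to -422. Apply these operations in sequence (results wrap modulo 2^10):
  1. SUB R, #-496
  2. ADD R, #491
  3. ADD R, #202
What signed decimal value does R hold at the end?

Start: R = -422 = 1001011010.
R = -422 − (-496) = 74 = 0001001010
R = 74 + 491 = 565; wraps to -459 = 1000110101
R = -459 + 202 = -257 = 1011111111

-257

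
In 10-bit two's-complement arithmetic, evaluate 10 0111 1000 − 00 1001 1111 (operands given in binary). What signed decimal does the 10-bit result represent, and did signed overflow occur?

10 0111 1000 → 1001111000 = -392 (signed)
00 1001 1111 → 0010011111 = 159 (signed)
Subtract via negate-and-add: invert 0010011111 + 1 = 1101100001 (i.e. -159).
  1001111000
+ 1101100001
= 0111011001  (discard carry-out 1)
Result 0111011001: MSB = 0 → value 473.
Both addends (after negating the subtrahend) are negative but the stored result is non-negative: signed overflow. The true value -392 − 159 = -551 lies outside [-512, 511].

473; overflow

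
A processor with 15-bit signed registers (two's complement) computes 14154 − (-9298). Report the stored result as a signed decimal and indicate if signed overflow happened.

-9316; overflow

14154 → 011011101001010
-9298 → 101101110101110
Subtract via negate-and-add: invert 101101110101110 + 1 = 010010001010010 (i.e. 9298).
  011011101001010
+ 010010001010010
= 101101110011100
Result 101101110011100: MSB = 1 → 23452 − 32768 = -9316.
Both addends (after negating the subtrahend) are non-negative but the stored result is negative: signed overflow. The true value 14154 − (-9298) = 23452 lies outside [-16384, 16383].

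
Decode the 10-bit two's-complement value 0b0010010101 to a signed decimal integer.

MSB is 0, so the value is non-negative: 0010010101 = 149.

149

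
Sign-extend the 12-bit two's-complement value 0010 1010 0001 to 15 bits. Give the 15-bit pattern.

MSB of 001010100001 is 0; replicate it into the new high bits.
000|001010100001 → 000001010100001 (still 673).

000001010100001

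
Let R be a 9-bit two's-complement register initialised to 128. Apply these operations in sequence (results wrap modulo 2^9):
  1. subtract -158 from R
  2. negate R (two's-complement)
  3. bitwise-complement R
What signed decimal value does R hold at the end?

Start: R = 128 = 010000000.
R = 128 − (-158) = 286; wraps to -226 = 100011110
R = −(-226) = 226 = 011100010
R = NOT 011100010 = 100011101 = -227

-227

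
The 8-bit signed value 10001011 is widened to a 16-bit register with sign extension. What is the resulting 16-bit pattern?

MSB of 10001011 is 1; replicate it into the new high bits.
11111111|10001011 → 1111111110001011 (still -117).

1111111110001011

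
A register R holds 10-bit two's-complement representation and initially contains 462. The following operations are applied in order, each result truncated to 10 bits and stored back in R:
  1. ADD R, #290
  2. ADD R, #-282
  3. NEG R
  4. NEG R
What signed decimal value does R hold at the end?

470

Start: R = 462 = 0111001110.
R = 462 + 290 = 752; wraps to -272 = 1011110000
R = -272 + (-282) = -554; wraps to 470 = 0111010110
R = −(470) = -470 = 1000101010
R = −(-470) = 470 = 0111010110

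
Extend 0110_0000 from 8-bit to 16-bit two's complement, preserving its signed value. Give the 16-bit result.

0000000001100000

MSB of 01100000 is 0; replicate it into the new high bits.
00000000|01100000 → 0000000001100000 (still 96).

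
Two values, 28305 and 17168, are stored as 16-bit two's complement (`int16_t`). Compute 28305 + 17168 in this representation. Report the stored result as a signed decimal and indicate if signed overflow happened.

28305 → 0110111010010001
17168 → 0100001100010000
  0110111010010001
+ 0100001100010000
= 1011000110100001
Result 1011000110100001: MSB = 1 → 45473 − 65536 = -20063.
Both addends are non-negative but the stored result is negative: signed overflow. The true value 28305 + 17168 = 45473 lies outside [-32768, 32767].

-20063; overflow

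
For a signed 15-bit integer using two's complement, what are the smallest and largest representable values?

Minimum: −2^14 = -16384.
Maximum: 2^14 − 1 = 16383.

min = -16384, max = 16383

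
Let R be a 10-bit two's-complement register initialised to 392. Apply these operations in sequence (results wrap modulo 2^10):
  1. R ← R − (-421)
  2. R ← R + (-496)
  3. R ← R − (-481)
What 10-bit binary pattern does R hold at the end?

Start: R = 392 = 0110001000.
R = 392 − (-421) = 813; wraps to -211 = 1100101101
R = -211 + (-496) = -707; wraps to 317 = 0100111101
R = 317 − (-481) = 798; wraps to -226 = 1100011110

1100011110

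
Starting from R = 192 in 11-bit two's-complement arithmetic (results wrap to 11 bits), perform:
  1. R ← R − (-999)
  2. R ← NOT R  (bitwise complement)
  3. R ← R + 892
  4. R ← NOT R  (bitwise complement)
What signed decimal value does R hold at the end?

Start: R = 192 = 00011000000.
R = 192 − (-999) = 1191; wraps to -857 = 10010100111
R = NOT 10010100111 = 01101011000 = 856
R = 856 + 892 = 1748; wraps to -300 = 11011010100
R = NOT 11011010100 = 00100101011 = 299

299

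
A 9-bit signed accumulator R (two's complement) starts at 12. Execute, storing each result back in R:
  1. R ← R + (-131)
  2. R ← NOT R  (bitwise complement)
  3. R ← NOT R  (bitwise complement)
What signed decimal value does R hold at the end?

Start: R = 12 = 000001100.
R = 12 + (-131) = -119 = 110001001
R = NOT 110001001 = 001110110 = 118
R = NOT 001110110 = 110001001 = -119

-119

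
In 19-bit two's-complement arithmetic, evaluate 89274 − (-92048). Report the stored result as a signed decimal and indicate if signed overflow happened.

181322; no overflow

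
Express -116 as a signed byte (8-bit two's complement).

10001100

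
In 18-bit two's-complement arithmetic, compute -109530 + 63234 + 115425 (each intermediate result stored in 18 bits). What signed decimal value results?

69129

-109530 + 63234 = -46296 (110100101100101000)
-46296 + 115425 = 69129 (010000111000001001)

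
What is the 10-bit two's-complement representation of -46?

|-46| = 46 = 0000101110 in 10 bits.
Invert the bits: 1111010001. Add 1: 1111010010.
Check: 1111010010 reads as 978 − 1024 = -46.

1111010010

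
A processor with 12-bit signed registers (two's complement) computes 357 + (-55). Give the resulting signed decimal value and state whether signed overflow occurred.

357 → 000101100101
-55 → 111111001001
  000101100101
+ 111111001001
= 000100101110  (discard carry-out 1)
Result 000100101110: MSB = 0 → value 302.
Addends have opposite signs, so signed overflow cannot occur.

302; no overflow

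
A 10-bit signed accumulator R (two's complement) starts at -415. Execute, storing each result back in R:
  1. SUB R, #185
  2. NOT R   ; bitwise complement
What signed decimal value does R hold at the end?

Start: R = -415 = 1001100001.
R = -415 − 185 = -600; wraps to 424 = 0110101000
R = NOT 0110101000 = 1001010111 = -425

-425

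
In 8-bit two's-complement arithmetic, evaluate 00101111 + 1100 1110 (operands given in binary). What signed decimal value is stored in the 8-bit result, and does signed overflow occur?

-3; no overflow

00101111 = 47 (signed)
1100 1110 → 11001110 = -50 (signed)
  00101111
+ 11001110
= 11111101
Result 11111101: MSB = 1 → 253 − 256 = -3.
Addends have opposite signs, so signed overflow cannot occur.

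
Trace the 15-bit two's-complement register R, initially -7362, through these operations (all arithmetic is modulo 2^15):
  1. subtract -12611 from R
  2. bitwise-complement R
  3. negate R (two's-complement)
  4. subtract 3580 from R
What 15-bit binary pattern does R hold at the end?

Start: R = -7362 = 110001100111110.
R = -7362 − (-12611) = 5249 = 001010010000001
R = NOT 001010010000001 = 110101101111110 = -5250
R = −(-5250) = 5250 = 001010010000010
R = 5250 − 3580 = 1670 = 000011010000110

000011010000110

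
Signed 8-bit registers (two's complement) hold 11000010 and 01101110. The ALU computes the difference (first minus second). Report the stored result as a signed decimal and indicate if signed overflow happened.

84; overflow

11000010 = -62 (signed)
01101110 = 110 (signed)
Subtract via negate-and-add: invert 01101110 + 1 = 10010010 (i.e. -110).
  11000010
+ 10010010
= 01010100  (discard carry-out 1)
Result 01010100: MSB = 0 → value 84.
Both addends (after negating the subtrahend) are negative but the stored result is non-negative: signed overflow. The true value -62 − 110 = -172 lies outside [-128, 127].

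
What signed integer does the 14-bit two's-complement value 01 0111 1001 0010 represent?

MSB is 0, so the value is non-negative: 01011110010010 = 6034.

6034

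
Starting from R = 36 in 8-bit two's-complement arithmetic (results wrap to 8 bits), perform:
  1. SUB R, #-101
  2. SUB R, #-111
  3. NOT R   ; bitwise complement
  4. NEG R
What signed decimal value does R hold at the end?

Start: R = 36 = 00100100.
R = 36 − (-101) = 137; wraps to -119 = 10001001
R = -119 − (-111) = -8 = 11111000
R = NOT 11111000 = 00000111 = 7
R = −(7) = -7 = 11111001

-7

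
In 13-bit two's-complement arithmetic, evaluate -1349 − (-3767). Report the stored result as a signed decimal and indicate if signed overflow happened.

2418; no overflow

-1349 → 1101010111011
-3767 → 1000101001001
Subtract via negate-and-add: invert 1000101001001 + 1 = 0111010110111 (i.e. 3767).
  1101010111011
+ 0111010110111
= 0100101110010  (discard carry-out 1)
Result 0100101110010: MSB = 0 → value 2418.
Addends (after negating the subtrahend) have opposite signs, so signed overflow cannot occur.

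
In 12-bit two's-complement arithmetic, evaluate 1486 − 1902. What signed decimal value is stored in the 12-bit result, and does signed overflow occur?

1486 → 010111001110
1902 → 011101101110
Subtract via negate-and-add: invert 011101101110 + 1 = 100010010010 (i.e. -1902).
  010111001110
+ 100010010010
= 111001100000
Result 111001100000: MSB = 1 → 3680 − 4096 = -416.
Addends (after negating the subtrahend) have opposite signs, so signed overflow cannot occur.

-416; no overflow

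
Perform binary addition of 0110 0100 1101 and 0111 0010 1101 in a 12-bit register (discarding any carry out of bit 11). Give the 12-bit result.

110101111010

  011001001101
+ 011100101101
= 110101111010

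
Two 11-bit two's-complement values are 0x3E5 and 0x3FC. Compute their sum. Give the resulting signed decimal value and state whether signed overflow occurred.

0x3E5 = 01111100101 = 997 (signed)
0x3FC = 01111111100 = 1020 (signed)
  01111100101
+ 01111111100
= 11111100001
Result 11111100001: MSB = 1 → 2017 − 2048 = -31.
Both addends are non-negative but the stored result is negative: signed overflow. The true value 997 + 1020 = 2017 lies outside [-1024, 1023].

-31; overflow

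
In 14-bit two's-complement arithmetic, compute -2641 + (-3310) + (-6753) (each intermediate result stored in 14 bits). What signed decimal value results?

-2641 + (-3310) = -5951 (10100011000001)
-5951 + (-6753) = -12704 → wraps to 3680 (00111001100000)

3680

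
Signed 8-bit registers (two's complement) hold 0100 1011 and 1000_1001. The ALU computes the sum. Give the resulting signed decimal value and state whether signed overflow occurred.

0100 1011 → 01001011 = 75 (signed)
1000_1001 → 10001001 = -119 (signed)
  01001011
+ 10001001
= 11010100
Result 11010100: MSB = 1 → 212 − 256 = -44.
Addends have opposite signs, so signed overflow cannot occur.

-44; no overflow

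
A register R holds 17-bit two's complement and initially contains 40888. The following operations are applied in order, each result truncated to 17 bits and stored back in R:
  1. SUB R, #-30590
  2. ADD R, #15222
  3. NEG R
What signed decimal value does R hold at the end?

Start: R = 40888 = 01001111110111000.
R = 40888 − (-30590) = 71478; wraps to -59594 = 10001011100110110
R = -59594 + 15222 = -44372 = 10101001010101100
R = −(-44372) = 44372 = 01010110101010100

44372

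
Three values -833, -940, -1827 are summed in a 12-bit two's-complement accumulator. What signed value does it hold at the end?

-833 + (-940) = -1773 (100100010011)
-1773 + (-1827) = -3600 → wraps to 496 (000111110000)

496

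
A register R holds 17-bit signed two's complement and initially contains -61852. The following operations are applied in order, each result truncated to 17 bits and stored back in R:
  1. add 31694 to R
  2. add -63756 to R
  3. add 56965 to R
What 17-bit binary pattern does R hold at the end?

10110111110101011

Start: R = -61852 = 10000111001100100.
R = -61852 + 31694 = -30158 = 11000101000110010
R = -30158 + (-63756) = -93914; wraps to 37158 = 01001000100100110
R = 37158 + 56965 = 94123; wraps to -36949 = 10110111110101011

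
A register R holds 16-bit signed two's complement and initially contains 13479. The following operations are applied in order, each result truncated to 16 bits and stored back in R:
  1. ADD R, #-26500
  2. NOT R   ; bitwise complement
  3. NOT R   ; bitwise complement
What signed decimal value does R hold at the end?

-13021

Start: R = 13479 = 0011010010100111.
R = 13479 + (-26500) = -13021 = 1100110100100011
R = NOT 1100110100100011 = 0011001011011100 = 13020
R = NOT 0011001011011100 = 1100110100100011 = -13021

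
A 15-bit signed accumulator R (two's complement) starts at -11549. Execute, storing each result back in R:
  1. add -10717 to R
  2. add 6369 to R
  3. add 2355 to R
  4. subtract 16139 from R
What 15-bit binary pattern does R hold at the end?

Start: R = -11549 = 101001011100011.
R = -11549 + (-10717) = -22266; wraps to 10502 = 010100100000110
R = 10502 + 6369 = 16871; wraps to -15897 = 100000111100111
R = -15897 + 2355 = -13542 = 100101100011010
R = -13542 − 16139 = -29681; wraps to 3087 = 000110000001111

000110000001111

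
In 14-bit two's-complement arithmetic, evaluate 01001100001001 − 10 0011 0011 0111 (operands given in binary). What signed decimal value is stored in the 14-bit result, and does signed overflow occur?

-4142; overflow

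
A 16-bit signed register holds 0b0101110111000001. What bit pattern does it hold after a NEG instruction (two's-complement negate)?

Invert: 1010001000111110. Add 1: 1010001000111111.
Check: 0101110111000001 = 24001, 1010001000111111 = -24001.

1010001000111111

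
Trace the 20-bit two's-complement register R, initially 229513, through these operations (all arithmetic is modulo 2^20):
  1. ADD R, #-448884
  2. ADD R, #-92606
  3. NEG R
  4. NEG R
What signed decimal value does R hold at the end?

-311977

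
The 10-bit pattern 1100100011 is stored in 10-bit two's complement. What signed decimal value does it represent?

-221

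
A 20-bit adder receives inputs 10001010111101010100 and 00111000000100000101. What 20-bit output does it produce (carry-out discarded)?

  10001010111101010100
+ 00111000000100000101
= 11000011000001011001

11000011000001011001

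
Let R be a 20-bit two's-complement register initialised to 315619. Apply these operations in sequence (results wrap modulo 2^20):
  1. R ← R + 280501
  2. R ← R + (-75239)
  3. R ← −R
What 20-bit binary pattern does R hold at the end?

Start: R = 315619 = 01001101000011100011.
R = 315619 + 280501 = 596120; wraps to -452456 = 10010001100010011000
R = -452456 + (-75239) = -527695; wraps to 520881 = 01111111001010110001
R = −(520881) = -520881 = 10000000110101001111

10000000110101001111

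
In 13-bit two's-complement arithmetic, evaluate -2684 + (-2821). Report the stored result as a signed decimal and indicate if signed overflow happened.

2687; overflow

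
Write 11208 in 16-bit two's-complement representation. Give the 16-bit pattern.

0010101111001000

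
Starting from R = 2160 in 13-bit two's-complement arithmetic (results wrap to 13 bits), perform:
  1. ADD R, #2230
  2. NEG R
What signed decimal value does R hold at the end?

3802

Start: R = 2160 = 0100001110000.
R = 2160 + 2230 = 4390; wraps to -3802 = 1000100100110
R = −(-3802) = 3802 = 0111011011010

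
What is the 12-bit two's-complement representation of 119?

119 is non-negative, so write it directly in 12 bits: 000001110111.

000001110111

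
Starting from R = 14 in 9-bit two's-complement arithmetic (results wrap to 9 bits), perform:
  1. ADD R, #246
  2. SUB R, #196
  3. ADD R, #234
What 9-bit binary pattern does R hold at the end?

Start: R = 14 = 000001110.
R = 14 + 246 = 260; wraps to -252 = 100000100
R = -252 − 196 = -448; wraps to 64 = 001000000
R = 64 + 234 = 298; wraps to -214 = 100101010

100101010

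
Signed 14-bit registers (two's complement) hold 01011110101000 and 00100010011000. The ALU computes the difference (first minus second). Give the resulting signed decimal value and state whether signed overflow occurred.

3856; no overflow

01011110101000 = 6056 (signed)
00100010011000 = 2200 (signed)
Subtract via negate-and-add: invert 00100010011000 + 1 = 11011101101000 (i.e. -2200).
  01011110101000
+ 11011101101000
= 00111100010000  (discard carry-out 1)
Result 00111100010000: MSB = 0 → value 3856.
Addends (after negating the subtrahend) have opposite signs, so signed overflow cannot occur.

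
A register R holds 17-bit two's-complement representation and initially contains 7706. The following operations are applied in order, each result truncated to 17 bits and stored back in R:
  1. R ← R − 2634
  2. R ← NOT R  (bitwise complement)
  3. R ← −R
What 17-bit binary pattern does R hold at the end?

00001001111010001

Start: R = 7706 = 00001111000011010.
R = 7706 − 2634 = 5072 = 00001001111010000
R = NOT 00001001111010000 = 11110110000101111 = -5073
R = −(-5073) = 5073 = 00001001111010001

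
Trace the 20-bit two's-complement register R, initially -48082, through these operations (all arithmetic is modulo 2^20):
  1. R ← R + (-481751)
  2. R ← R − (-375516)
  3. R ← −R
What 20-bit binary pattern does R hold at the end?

00100101101011001101

Start: R = -48082 = 11110100010000101110.
R = -48082 + (-481751) = -529833; wraps to 518743 = 01111110101001010111
R = 518743 − (-375516) = 894259; wraps to -154317 = 11011010010100110011
R = −(-154317) = 154317 = 00100101101011001101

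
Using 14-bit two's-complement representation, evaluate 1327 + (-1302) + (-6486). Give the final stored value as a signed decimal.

-6461

1327 + (-1302) = 25 (00000000011001)
25 + (-6486) = -6461 (10011011000011)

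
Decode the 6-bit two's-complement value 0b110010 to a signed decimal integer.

-14

MSB is 1, so the value is negative.
Invert: 001101. Add 1: 001110 = 14. So the value is −14.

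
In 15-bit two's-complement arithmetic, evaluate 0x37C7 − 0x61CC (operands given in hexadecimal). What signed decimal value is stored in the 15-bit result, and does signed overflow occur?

-10757; overflow

0x37C7 = 011011111000111 = 14279 (signed)
0x61CC = 110000111001100 = -7732 (signed)
Subtract via negate-and-add: invert 110000111001100 + 1 = 001111000110100 (i.e. 7732).
  011011111000111
+ 001111000110100
= 101010111111011
Result 101010111111011: MSB = 1 → 22011 − 32768 = -10757.
Both addends (after negating the subtrahend) are non-negative but the stored result is negative: signed overflow. The true value 14279 − (-7732) = 22011 lies outside [-16384, 16383].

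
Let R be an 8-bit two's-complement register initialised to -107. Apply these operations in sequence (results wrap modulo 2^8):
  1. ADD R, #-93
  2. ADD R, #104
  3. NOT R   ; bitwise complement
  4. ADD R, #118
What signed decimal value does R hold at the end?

-43

Start: R = -107 = 10010101.
R = -107 + (-93) = -200; wraps to 56 = 00111000
R = 56 + 104 = 160; wraps to -96 = 10100000
R = NOT 10100000 = 01011111 = 95
R = 95 + 118 = 213; wraps to -43 = 11010101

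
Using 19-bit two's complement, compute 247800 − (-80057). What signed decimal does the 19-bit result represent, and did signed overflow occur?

-196431; overflow

247800 → 0111100011111111000
-80057 → 1101100011101000111
Subtract via negate-and-add: invert 1101100011101000111 + 1 = 0010011100010111001 (i.e. 80057).
  0111100011111111000
+ 0010011100010111001
= 1010000000010110001
Result 1010000000010110001: MSB = 1 → 327857 − 524288 = -196431.
Both addends (after negating the subtrahend) are non-negative but the stored result is negative: signed overflow. The true value 247800 − (-80057) = 327857 lies outside [-262144, 262143].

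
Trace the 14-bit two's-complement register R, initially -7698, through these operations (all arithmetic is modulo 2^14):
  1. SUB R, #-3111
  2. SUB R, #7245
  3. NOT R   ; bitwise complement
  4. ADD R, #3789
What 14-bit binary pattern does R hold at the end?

Start: R = -7698 = 10000111101110.
R = -7698 − (-3111) = -4587 = 10111000010101
R = -4587 − 7245 = -11832; wraps to 4552 = 01000111001000
R = NOT 01000111001000 = 10111000110111 = -4553
R = -4553 + 3789 = -764 = 11110100000100

11110100000100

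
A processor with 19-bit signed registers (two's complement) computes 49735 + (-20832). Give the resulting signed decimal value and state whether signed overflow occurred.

49735 → 0001100001001000111
-20832 → 1111010111010100000
  0001100001001000111
+ 1111010111010100000
= 0000111000011100111  (discard carry-out 1)
Result 0000111000011100111: MSB = 0 → value 28903.
Addends have opposite signs, so signed overflow cannot occur.

28903; no overflow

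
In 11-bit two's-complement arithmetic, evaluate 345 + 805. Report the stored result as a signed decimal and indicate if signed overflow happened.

345 → 00101011001
805 → 01100100101
  00101011001
+ 01100100101
= 10001111110
Result 10001111110: MSB = 1 → 1150 − 2048 = -898.
Both addends are non-negative but the stored result is negative: signed overflow. The true value 345 + 805 = 1150 lies outside [-1024, 1023].

-898; overflow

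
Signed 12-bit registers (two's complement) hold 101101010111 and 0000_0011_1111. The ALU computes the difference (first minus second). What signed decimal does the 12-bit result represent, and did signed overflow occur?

-1256; no overflow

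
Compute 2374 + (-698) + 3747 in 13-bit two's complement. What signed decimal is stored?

2374 + (-698) = 1676 (0011010001100)
1676 + 3747 = 5423 → wraps to -2769 (1010100101111)

-2769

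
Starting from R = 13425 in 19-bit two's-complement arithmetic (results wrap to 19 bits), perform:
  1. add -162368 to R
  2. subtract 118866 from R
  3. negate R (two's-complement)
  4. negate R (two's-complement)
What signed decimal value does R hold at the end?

256479

Start: R = 13425 = 0000011010001110001.
R = 13425 + (-162368) = -148943 = 1011011101000110001
R = -148943 − 118866 = -267809; wraps to 256479 = 0111110100111011111
R = −(256479) = -256479 = 1000001011000100001
R = −(-256479) = 256479 = 0111110100111011111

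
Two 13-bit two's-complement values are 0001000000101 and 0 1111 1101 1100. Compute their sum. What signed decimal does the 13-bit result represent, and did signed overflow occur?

-3615; overflow

0001000000101 = 517 (signed)
0 1111 1101 1100 → 0111111011100 = 4060 (signed)
  0001000000101
+ 0111111011100
= 1000111100001
Result 1000111100001: MSB = 1 → 4577 − 8192 = -3615.
Both addends are non-negative but the stored result is negative: signed overflow. The true value 517 + 4060 = 4577 lies outside [-4096, 4095].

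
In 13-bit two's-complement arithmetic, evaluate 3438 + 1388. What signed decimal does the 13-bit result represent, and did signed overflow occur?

-3366; overflow

3438 → 0110101101110
1388 → 0010101101100
  0110101101110
+ 0010101101100
= 1001011011010
Result 1001011011010: MSB = 1 → 4826 − 8192 = -3366.
Both addends are non-negative but the stored result is negative: signed overflow. The true value 3438 + 1388 = 4826 lies outside [-4096, 4095].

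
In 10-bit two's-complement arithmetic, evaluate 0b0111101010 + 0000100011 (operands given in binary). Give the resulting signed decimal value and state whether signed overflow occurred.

-499; overflow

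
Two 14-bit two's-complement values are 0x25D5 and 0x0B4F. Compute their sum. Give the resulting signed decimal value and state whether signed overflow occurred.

-3804; no overflow

0x25D5 = 10010111010101 = -6699 (signed)
0x0B4F = 00101101001111 = 2895 (signed)
  10010111010101
+ 00101101001111
= 11000100100100
Result 11000100100100: MSB = 1 → 12580 − 16384 = -3804.
Addends have opposite signs, so signed overflow cannot occur.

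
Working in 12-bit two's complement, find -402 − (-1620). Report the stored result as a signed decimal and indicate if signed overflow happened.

1218; no overflow

-402 → 111001101110
-1620 → 100110101100
Subtract via negate-and-add: invert 100110101100 + 1 = 011001010100 (i.e. 1620).
  111001101110
+ 011001010100
= 010011000010  (discard carry-out 1)
Result 010011000010: MSB = 0 → value 1218.
Addends (after negating the subtrahend) have opposite signs, so signed overflow cannot occur.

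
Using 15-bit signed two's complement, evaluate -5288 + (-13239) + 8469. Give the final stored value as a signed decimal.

-10058

-5288 + (-13239) = -18527 → wraps to 14241 (011011110100001)
14241 + 8469 = 22710 → wraps to -10058 (101100010110110)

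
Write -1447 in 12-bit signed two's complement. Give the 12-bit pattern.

101001011001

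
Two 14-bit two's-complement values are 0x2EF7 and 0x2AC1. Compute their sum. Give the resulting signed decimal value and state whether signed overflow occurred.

6584; overflow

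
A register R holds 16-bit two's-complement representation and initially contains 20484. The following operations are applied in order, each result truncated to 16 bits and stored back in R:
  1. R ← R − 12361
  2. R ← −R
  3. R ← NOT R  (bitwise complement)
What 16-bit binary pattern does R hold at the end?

0001111110111010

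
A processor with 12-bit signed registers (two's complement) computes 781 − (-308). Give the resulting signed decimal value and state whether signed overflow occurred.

1089; no overflow

781 → 001100001101
-308 → 111011001100
Subtract via negate-and-add: invert 111011001100 + 1 = 000100110100 (i.e. 308).
  001100001101
+ 000100110100
= 010001000001
Result 010001000001: MSB = 0 → value 1089.
Both addends (after negating the subtrahend) are non-negative and so is the stored result: no signed overflow.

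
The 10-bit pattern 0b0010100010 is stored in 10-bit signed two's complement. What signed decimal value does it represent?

162

MSB is 0, so the value is non-negative: 0010100010 = 162.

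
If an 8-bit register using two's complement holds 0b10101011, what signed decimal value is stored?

MSB is 1, so the value is negative.
Unsigned reading: 171. Subtract 2^8 = 256: 171 − 256 = -85.

-85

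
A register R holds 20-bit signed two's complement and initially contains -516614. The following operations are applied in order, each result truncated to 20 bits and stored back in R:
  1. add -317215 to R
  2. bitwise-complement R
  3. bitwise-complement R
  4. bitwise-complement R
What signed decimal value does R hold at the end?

Start: R = -516614 = 10000001110111111010.
R = -516614 + (-317215) = -833829; wraps to 214747 = 00110100011011011011
R = NOT 00110100011011011011 = 11001011100100100100 = -214748
R = NOT 11001011100100100100 = 00110100011011011011 = 214747
R = NOT 00110100011011011011 = 11001011100100100100 = -214748

-214748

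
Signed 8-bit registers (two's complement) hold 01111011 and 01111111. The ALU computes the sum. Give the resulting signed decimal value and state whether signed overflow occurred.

-6; overflow

01111011 = 123 (signed)
01111111 = 127 (signed)
  01111011
+ 01111111
= 11111010
Result 11111010: MSB = 1 → 250 − 256 = -6.
Both addends are non-negative but the stored result is negative: signed overflow. The true value 123 + 127 = 250 lies outside [-128, 127].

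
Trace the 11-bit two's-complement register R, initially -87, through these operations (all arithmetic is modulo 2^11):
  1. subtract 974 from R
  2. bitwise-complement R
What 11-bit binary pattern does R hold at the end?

Start: R = -87 = 11110101001.
R = -87 − 974 = -1061; wraps to 987 = 01111011011
R = NOT 01111011011 = 10000100100 = -988

10000100100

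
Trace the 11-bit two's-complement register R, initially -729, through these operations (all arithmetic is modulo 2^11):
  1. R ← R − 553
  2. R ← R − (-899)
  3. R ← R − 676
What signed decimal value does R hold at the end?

989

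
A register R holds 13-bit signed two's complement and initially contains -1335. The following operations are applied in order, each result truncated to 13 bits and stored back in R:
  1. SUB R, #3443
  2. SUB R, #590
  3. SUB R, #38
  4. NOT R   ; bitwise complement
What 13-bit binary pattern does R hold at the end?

1010100011101

Start: R = -1335 = 1101011001001.
R = -1335 − 3443 = -4778; wraps to 3414 = 0110101010110
R = 3414 − 590 = 2824 = 0101100001000
R = 2824 − 38 = 2786 = 0101011100010
R = NOT 0101011100010 = 1010100011101 = -2787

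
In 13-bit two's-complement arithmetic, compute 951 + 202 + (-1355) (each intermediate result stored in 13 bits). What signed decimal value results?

-202

951 + 202 = 1153 (0010010000001)
1153 + (-1355) = -202 (1111100110110)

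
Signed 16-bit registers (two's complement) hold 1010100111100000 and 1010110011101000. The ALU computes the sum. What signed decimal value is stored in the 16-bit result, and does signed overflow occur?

1010100111100000 = -22048 (signed)
1010110011101000 = -21272 (signed)
  1010100111100000
+ 1010110011101000
= 0101011011001000  (discard carry-out 1)
Result 0101011011001000: MSB = 0 → value 22216.
Both addends are negative but the stored result is non-negative: signed overflow. The true value -22048 + (-21272) = -43320 lies outside [-32768, 32767].

22216; overflow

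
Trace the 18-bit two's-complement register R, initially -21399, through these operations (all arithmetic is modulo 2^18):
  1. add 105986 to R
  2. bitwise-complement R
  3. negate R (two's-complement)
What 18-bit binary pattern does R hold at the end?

Start: R = -21399 = 111010110001101001.
R = -21399 + 105986 = 84587 = 010100101001101011
R = NOT 010100101001101011 = 101011010110010100 = -84588
R = −(-84588) = 84588 = 010100101001101100

010100101001101100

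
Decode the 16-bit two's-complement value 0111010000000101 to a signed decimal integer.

29701

MSB is 0, so the value is non-negative: 0111010000000101 = 29701.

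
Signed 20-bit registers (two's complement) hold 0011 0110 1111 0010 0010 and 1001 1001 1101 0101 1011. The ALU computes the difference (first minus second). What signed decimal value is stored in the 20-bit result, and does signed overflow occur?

-405049; overflow

0011 0110 1111 0010 0010 → 00110110111100100010 = 225058 (signed)
1001 1001 1101 0101 1011 → 10011001110101011011 = -418469 (signed)
Subtract via negate-and-add: invert 10011001110101011011 + 1 = 01100110001010100101 (i.e. 418469).
  00110110111100100010
+ 01100110001010100101
= 10011101000111000111
Result 10011101000111000111: MSB = 1 → 643527 − 1048576 = -405049.
Both addends (after negating the subtrahend) are non-negative but the stored result is negative: signed overflow. The true value 225058 − (-418469) = 643527 lies outside [-524288, 524287].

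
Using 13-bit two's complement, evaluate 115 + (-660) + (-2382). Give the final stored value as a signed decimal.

115 + (-660) = -545 (1110111011111)
-545 + (-2382) = -2927 (1010010010001)

-2927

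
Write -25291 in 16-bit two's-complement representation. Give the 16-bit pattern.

1001110100110101

|-25291| = 25291 = 0110001011001011 in 16 bits.
Invert the bits: 1001110100110100. Add 1: 1001110100110101.
Check: 1001110100110101 reads as 40245 − 65536 = -25291.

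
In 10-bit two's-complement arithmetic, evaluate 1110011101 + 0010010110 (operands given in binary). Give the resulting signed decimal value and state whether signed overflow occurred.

51; no overflow

1110011101 = -99 (signed)
0010010110 = 150 (signed)
  1110011101
+ 0010010110
= 0000110011  (discard carry-out 1)
Result 0000110011: MSB = 0 → value 51.
Addends have opposite signs, so signed overflow cannot occur.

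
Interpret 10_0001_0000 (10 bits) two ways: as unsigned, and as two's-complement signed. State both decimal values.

Unsigned: 1000010000 = 528.
Signed: MSB=1 → 528 − 1024 = -496.

unsigned = 528, signed = -496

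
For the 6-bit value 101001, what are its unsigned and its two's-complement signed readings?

Unsigned: 101001 = 41.
Signed: MSB=1 → 41 − 64 = -23.

unsigned = 41, signed = -23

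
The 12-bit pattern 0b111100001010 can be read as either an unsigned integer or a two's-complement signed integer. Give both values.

unsigned = 3850, signed = -246

Unsigned: 111100001010 = 3850.
Signed: MSB=1 → 3850 − 4096 = -246.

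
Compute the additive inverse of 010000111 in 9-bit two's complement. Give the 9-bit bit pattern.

Invert: 101111000. Add 1: 101111001.

101111001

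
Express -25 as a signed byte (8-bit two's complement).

11100111

|-25| = 25 = 00011001 in 8 bits.
Invert the bits: 11100110. Add 1: 11100111.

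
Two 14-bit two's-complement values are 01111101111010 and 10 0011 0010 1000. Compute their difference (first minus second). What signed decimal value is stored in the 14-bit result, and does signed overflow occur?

01111101111010 = 8058 (signed)
10 0011 0010 1000 → 10001100101000 = -7384 (signed)
Subtract via negate-and-add: invert 10001100101000 + 1 = 01110011011000 (i.e. 7384).
  01111101111010
+ 01110011011000
= 11110001010010
Result 11110001010010: MSB = 1 → 15442 − 16384 = -942.
Both addends (after negating the subtrahend) are non-negative but the stored result is negative: signed overflow. The true value 8058 − (-7384) = 15442 lies outside [-8192, 8191].

-942; overflow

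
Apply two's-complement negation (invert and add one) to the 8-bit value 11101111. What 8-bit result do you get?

Invert: 00010000. Add 1: 00010001.

00010001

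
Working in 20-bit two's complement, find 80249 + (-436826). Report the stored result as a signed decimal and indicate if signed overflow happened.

-356577; no overflow

80249 → 00010011100101111001
-436826 → 10010101010110100110
  00010011100101111001
+ 10010101010110100110
= 10101000111100011111
Result 10101000111100011111: MSB = 1 → 691999 − 1048576 = -356577.
Addends have opposite signs, so signed overflow cannot occur.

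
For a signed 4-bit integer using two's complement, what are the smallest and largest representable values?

Minimum: −2^3 = -8.
Maximum: 2^3 − 1 = 7.

min = -8, max = 7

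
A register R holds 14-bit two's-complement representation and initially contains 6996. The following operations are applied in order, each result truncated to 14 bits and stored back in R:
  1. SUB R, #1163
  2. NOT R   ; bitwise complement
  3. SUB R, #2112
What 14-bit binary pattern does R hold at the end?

10000011110110

Start: R = 6996 = 01101101010100.
R = 6996 − 1163 = 5833 = 01011011001001
R = NOT 01011011001001 = 10100100110110 = -5834
R = -5834 − 2112 = -7946 = 10000011110110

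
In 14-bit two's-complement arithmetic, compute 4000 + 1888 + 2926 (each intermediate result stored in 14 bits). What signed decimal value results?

4000 + 1888 = 5888 (01011100000000)
5888 + 2926 = 8814 → wraps to -7570 (10001001101110)

-7570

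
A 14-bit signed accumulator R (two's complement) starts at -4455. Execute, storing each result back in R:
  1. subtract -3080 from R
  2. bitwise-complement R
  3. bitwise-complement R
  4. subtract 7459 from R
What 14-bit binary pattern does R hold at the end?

01110101111110

Start: R = -4455 = 10111010011001.
R = -4455 − (-3080) = -1375 = 11101010100001
R = NOT 11101010100001 = 00010101011110 = 1374
R = NOT 00010101011110 = 11101010100001 = -1375
R = -1375 − 7459 = -8834; wraps to 7550 = 01110101111110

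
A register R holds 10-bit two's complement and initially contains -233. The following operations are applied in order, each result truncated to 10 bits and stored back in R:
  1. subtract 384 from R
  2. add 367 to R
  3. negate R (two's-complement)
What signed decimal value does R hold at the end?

250

Start: R = -233 = 1100010111.
R = -233 − 384 = -617; wraps to 407 = 0110010111
R = 407 + 367 = 774; wraps to -250 = 1100000110
R = −(-250) = 250 = 0011111010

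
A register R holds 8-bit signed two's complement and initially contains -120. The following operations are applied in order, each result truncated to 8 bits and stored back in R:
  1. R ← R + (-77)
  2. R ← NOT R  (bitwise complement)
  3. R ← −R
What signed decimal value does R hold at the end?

60

Start: R = -120 = 10001000.
R = -120 + (-77) = -197; wraps to 59 = 00111011
R = NOT 00111011 = 11000100 = -60
R = −(-60) = 60 = 00111100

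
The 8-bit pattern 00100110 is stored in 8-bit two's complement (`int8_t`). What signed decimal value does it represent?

38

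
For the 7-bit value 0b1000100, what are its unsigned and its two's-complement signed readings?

unsigned = 68, signed = -60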